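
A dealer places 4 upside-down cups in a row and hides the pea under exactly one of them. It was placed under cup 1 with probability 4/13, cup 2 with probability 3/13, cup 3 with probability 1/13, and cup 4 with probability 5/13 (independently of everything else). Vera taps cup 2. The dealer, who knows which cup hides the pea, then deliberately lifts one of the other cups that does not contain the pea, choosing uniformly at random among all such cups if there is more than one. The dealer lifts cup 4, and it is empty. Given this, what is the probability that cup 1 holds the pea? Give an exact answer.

Condition on the true location of the pea.
If it is under cup 1 (prior 4/13): the dealer has 2 equally likely choices, so probability 1/2; weight (4/13)·(1/2) = 2/13.
If it is under cup 2 (prior 3/13): the dealer has 3 equally likely choices, so probability 1/3; weight (3/13)·(1/3) = 1/13.
If it is under cup 3 (prior 1/13): the dealer has 2 equally likely choices, so probability 1/2; weight (1/13)·(1/2) = 1/26.
If it is under cup 4 (prior 5/13): the dealer opened cup 4, so this case is ruled out; weight (5/13)·0 = 0.
The weights sum to 7/26.
So P(the pea under cup 1 | the dealer opened cup 4) = (2/13) / (7/26) = 4/7.

4/7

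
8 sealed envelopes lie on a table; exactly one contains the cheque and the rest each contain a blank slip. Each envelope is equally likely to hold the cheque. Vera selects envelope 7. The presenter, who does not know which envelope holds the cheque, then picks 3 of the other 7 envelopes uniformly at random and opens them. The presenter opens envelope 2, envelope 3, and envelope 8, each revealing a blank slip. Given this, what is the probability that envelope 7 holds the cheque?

Because the presenter chose which envelopes to open without knowing where the cheque is, the choice is independent of the prize location. Learning that none of the 3 opened envelopes holds the cheque simply rules out those 3 locations and leaves the remaining 5 envelopes still equally likely by symmetry.
So P(the cheque in envelope 7) = 1/5.

1/5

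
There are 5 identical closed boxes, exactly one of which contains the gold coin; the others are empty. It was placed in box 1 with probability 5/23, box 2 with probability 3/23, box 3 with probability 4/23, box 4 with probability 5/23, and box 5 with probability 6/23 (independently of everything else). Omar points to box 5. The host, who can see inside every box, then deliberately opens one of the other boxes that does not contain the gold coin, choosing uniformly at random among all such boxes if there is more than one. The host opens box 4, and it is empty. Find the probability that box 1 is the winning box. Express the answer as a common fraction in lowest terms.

10/33

Apply Bayes' rule, conditioning on where the gold coin actually is.
If it is in box 1 (prior 5/23): the host has 3 equally likely choices, so probability 1/3; weight (5/23)·(1/3) = 5/69.
If it is in box 2 (prior 3/23): the host has 3 equally likely choices, so probability 1/3; weight (3/23)·(1/3) = 1/23.
If it is in box 3 (prior 4/23): the host has 3 equally likely choices, so probability 1/3; weight (4/23)·(1/3) = 4/69.
If it is in box 4 (prior 5/23): the host opened box 4, so this case is ruled out; weight (5/23)·0 = 0.
If it is in box 5 (prior 6/23): the host has 4 equally likely choices, so probability 1/4; weight (6/23)·(1/4) = 3/46.
The weights sum to 11/46.
So P(the gold coin in box 1 | the host opened box 4) = (5/69) / (11/46) = 10/33.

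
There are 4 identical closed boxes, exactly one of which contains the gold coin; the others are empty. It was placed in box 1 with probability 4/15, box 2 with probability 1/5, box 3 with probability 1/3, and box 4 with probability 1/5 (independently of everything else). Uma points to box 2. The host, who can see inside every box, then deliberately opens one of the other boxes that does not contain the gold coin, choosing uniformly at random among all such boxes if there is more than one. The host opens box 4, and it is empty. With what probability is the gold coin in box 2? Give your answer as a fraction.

Condition on the true location of the gold coin.
If it is in box 1 (prior 4/15): the host has 2 equally likely choices, so probability 1/2; weight (4/15)·(1/2) = 2/15.
If it is in box 2 (prior 1/5): the host has 3 equally likely choices, so probability 1/3; weight (1/5)·(1/3) = 1/15.
If it is in box 3 (prior 1/3): the host has 2 equally likely choices, so probability 1/2; weight (1/3)·(1/2) = 1/6.
If it is in box 4 (prior 1/5): the host opened box 4, so this case is ruled out; weight (1/5)·0 = 0.
The weights sum to 11/30.
So P(the gold coin in box 2 | the host opened box 4) = (1/15) / (11/30) = 2/11.

2/11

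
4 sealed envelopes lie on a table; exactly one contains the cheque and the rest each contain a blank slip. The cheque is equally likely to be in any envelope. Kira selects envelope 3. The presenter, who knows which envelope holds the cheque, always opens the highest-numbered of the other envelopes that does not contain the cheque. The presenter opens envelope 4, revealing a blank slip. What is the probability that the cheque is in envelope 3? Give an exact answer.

Apply Bayes' rule, conditioning on where the cheque actually is.
If it is in any of envelopes 1, 2, and 3 (prior 1/4 each): envelope 4 is the highest-numbered option available, probability 1; weight (1/4)·1 = 1/4 each.
If it is in envelope 4 (prior 1/4): the presenter opened envelope 4, so this case is ruled out; weight (1/4)·0 = 0.
The weights sum to 3/4.
So P(the cheque in envelope 3 | the presenter opened envelope 4) = (1/4) / (3/4) = 1/3.

1/3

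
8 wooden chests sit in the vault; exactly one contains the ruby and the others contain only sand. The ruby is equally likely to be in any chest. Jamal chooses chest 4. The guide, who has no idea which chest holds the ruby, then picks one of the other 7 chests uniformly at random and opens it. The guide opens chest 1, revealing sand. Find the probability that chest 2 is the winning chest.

Consider each possible location of the ruby in turn.
If it is in chest 1 (prior 1/8): the guide opened chest 1, so this case is ruled out; weight (1/8)·0 = 0.
If it is in any of chests 2, 3, 4, 5, 6, 7, and 8 (prior 1/8 each): the guide picks chest 1 with probability 1/7 regardless, and it is not the prize; weight (1/8)·(1/7) = 1/56 each.
The weights sum to 1/8.
So P(the ruby in chest 2 | the guide opened chest 1) = (1/56) / (1/8) = 1/7.

1/7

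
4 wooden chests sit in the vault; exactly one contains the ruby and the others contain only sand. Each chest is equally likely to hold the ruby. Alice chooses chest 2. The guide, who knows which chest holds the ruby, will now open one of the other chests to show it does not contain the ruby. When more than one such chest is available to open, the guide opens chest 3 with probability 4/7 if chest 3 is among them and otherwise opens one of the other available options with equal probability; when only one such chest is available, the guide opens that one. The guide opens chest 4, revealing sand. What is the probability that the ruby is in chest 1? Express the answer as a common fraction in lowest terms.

3/8

Apply Bayes' rule, conditioning on where the ruby actually is.
If it is in chest 1 (prior 1/4): chest 3 is available but not opened, probability 3/7; weight (1/4)·(3/7) = 3/28.
If it is in chest 2 (prior 1/4): chest 3 is available but not opened; chest 4 gets probability (1 − 4/7)/2 = 3/14; weight (1/4)·(3/14) = 3/56.
If it is in chest 3 (prior 1/4): chest 3 holds the prize so is unavailable; the guide chooses uniformly among the 2 others, probability 1/2; weight (1/4)·(1/2) = 1/8.
If it is in chest 4 (prior 1/4): the guide opened chest 4, so this case is ruled out; weight (1/4)·0 = 0.
The weights sum to 2/7.
So P(the ruby in chest 1 | the guide opened chest 4) = (3/28) / (2/7) = 3/8.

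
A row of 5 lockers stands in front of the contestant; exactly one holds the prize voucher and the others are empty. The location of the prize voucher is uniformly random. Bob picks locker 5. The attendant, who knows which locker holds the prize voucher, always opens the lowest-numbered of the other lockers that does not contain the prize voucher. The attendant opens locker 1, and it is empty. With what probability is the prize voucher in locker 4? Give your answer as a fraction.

1/4

Apply Bayes' rule, conditioning on where the prize voucher actually is.
If it is in locker 1 (prior 1/5): the attendant opened locker 1, so this case is ruled out; weight (1/5)·0 = 0.
If it is in any of lockers 2, 3, 4, and 5 (prior 1/5 each): locker 1 is the lowest-numbered option available, probability 1; weight (1/5)·1 = 1/5 each.
The weights sum to 4/5.
So P(the prize voucher in locker 4 | the attendant opened locker 1) = (1/5) / (4/5) = 1/4.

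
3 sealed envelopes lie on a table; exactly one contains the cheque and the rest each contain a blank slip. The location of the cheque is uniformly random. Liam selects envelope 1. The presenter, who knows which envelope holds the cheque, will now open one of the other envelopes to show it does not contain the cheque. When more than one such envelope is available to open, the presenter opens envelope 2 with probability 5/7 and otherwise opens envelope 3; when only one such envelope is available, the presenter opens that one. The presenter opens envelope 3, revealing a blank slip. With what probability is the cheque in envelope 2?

Apply Bayes' rule, conditioning on where the cheque actually is.
If it is in envelope 1 (prior 1/3): envelope 2 is available but not opened, probability 2/7; weight (1/3)·(2/7) = 2/21.
If it is in envelope 2 (prior 1/3): only envelope 3 is available, probability 1; weight (1/3)·1 = 1/3.
If it is in envelope 3 (prior 1/3): the presenter opened envelope 3, so this case is ruled out; weight (1/3)·0 = 0.
The weights sum to 3/7.
So P(the cheque in envelope 2 | the presenter opened envelope 3) = (1/3) / (3/7) = 7/9.

7/9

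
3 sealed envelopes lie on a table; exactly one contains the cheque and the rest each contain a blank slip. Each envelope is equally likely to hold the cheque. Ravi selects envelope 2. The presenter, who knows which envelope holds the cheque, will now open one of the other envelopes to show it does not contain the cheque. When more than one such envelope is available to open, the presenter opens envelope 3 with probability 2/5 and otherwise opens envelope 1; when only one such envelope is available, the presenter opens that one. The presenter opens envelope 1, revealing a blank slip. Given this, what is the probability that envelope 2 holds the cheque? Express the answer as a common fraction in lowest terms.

3/8

Consider each possible location of the cheque in turn.
If it is in envelope 1 (prior 1/3): the presenter opened envelope 1, so this case is ruled out; weight (1/3)·0 = 0.
If it is in envelope 2 (prior 1/3): envelope 3 is available but not opened, probability 3/5; weight (1/3)·(3/5) = 1/5.
If it is in envelope 3 (prior 1/3): only envelope 1 is available, probability 1; weight (1/3)·1 = 1/3.
The weights sum to 8/15.
So P(the cheque in envelope 2 | the presenter opened envelope 1) = (1/5) / (8/15) = 3/8.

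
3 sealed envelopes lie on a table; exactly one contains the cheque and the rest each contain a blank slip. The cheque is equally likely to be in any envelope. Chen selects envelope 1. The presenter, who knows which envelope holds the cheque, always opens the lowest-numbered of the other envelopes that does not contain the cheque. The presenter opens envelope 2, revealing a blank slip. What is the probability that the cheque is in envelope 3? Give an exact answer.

1/2

Consider each possible location of the cheque in turn.
If it is in either of envelopes 1 and 3 (prior 1/3 each): envelope 2 is the lowest-numbered option available, probability 1; weight (1/3)·1 = 1/3 each.
If it is in envelope 2 (prior 1/3): the presenter opened envelope 2, so this case is ruled out; weight (1/3)·0 = 0.
The weights sum to 2/3.
So P(the cheque in envelope 3 | the presenter opened envelope 2) = (1/3) / (2/3) = 1/2.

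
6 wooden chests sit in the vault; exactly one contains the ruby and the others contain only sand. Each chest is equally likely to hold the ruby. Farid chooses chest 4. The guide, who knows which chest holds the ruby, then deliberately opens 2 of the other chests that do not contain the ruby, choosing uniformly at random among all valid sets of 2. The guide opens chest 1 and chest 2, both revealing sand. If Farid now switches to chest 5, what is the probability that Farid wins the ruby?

Condition on the true location of the ruby.
If it is in either of chests 1 and 2 (prior 1/6 each): that chest was opened and seen not to hold the prize — ruled out; weight (1/6)·0 = 0 each.
If it is in any of chests 3, 5, and 6 (prior 1/6 each): the guide has 6 equally likely choices, so probability 1/6; weight (1/6)·(1/6) = 1/36 each.
If it is in chest 4 (prior 1/6): the guide has 10 equally likely choices, so probability 1/10; weight (1/6)·(1/10) = 1/60.
The weights sum to 1/10.
So P(the ruby in chest 5 | the guide opened chest 1 and chest 2) = (1/36) / (1/10) = 5/18.

5/18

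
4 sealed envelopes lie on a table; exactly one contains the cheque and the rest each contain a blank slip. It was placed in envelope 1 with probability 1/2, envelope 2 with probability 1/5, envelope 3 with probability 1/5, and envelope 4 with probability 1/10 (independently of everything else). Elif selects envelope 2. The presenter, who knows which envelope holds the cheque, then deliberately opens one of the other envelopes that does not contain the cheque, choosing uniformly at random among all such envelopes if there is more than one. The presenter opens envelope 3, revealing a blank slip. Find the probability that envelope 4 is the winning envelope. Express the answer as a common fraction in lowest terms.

Condition on the true location of the cheque.
If it is in envelope 1 (prior 1/2): the presenter has 2 equally likely choices, so probability 1/2; weight (1/2)·(1/2) = 1/4.
If it is in envelope 2 (prior 1/5): the presenter has 3 equally likely choices, so probability 1/3; weight (1/5)·(1/3) = 1/15.
If it is in envelope 3 (prior 1/5): the presenter opened envelope 3, so this case is ruled out; weight (1/5)·0 = 0.
If it is in envelope 4 (prior 1/10): the presenter has 2 equally likely choices, so probability 1/2; weight (1/10)·(1/2) = 1/20.
The weights sum to 11/30.
So P(the cheque in envelope 4 | the presenter opened envelope 3) = (1/20) / (11/30) = 3/22.

3/22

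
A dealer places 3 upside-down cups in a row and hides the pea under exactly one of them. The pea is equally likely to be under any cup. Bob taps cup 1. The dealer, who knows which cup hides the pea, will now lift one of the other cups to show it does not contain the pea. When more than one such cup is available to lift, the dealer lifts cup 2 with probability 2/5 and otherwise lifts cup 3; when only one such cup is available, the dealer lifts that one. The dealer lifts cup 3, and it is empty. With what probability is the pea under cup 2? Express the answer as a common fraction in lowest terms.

Consider each possible location of the pea in turn.
If it is under cup 1 (prior 1/3): cup 2 is available but not opened, probability 3/5; weight (1/3)·(3/5) = 1/5.
If it is under cup 2 (prior 1/3): only cup 3 is available, probability 1; weight (1/3)·1 = 1/3.
If it is under cup 3 (prior 1/3): the dealer opened cup 3, so this case is ruled out; weight (1/3)·0 = 0.
The weights sum to 8/15.
So P(the pea under cup 2 | the dealer opened cup 3) = (1/3) / (8/15) = 5/8.

5/8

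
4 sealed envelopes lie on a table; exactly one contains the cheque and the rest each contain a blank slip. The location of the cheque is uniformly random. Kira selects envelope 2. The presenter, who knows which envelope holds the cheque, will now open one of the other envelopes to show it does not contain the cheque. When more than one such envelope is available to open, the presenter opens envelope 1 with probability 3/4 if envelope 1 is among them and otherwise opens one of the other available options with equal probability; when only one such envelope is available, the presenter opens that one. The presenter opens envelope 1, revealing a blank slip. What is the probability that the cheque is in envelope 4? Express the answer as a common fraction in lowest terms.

Condition on the true location of the cheque.
If it is in envelope 1 (prior 1/4): the presenter opened envelope 1, so this case is ruled out; weight (1/4)·0 = 0.
If it is in any of envelopes 2, 3, and 4 (prior 1/4 each): envelope 1 is available, opened with probability 3/4; weight (1/4)·(3/4) = 3/16 each.
The weights sum to 9/16.
So P(the cheque in envelope 4 | the presenter opened envelope 1) = (3/16) / (9/16) = 1/3.

1/3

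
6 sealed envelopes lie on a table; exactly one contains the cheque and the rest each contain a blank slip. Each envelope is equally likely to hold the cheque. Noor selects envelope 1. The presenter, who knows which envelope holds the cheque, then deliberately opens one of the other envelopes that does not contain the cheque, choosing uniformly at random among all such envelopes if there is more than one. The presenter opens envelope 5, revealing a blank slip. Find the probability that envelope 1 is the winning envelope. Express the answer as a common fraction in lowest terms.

Apply Bayes' rule, conditioning on where the cheque actually is.
If it is in envelope 1 (prior 1/6): the presenter has 5 equally likely choices, so probability 1/5; weight (1/6)·(1/5) = 1/30.
If it is in any of envelopes 2, 3, 4, and 6 (prior 1/6 each): the presenter has 4 equally likely choices, so probability 1/4; weight (1/6)·(1/4) = 1/24 each.
If it is in envelope 5 (prior 1/6): the presenter opened envelope 5, so this case is ruled out; weight (1/6)·0 = 0.
The weights sum to 1/5.
So P(the cheque in envelope 1 | the presenter opened envelope 5) = (1/30) / (1/5) = 1/6.

1/6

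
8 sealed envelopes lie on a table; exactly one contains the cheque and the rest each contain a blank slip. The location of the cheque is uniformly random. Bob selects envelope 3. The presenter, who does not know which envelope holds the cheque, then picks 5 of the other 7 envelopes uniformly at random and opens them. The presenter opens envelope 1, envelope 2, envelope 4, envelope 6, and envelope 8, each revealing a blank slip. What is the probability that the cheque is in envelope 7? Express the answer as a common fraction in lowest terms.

1/3

Condition on the true location of the cheque.
If it is in any of envelopes 1, 2, 4, 6, and 8 (prior 1/8 each): that envelope was opened and seen not to hold the prize — ruled out; weight (1/8)·0 = 0 each.
If it is in any of envelopes 3, 5, and 7 (prior 1/8 each): the presenter picks exactly this set with probability 1/21 regardless, and none is the prize; weight (1/8)·(1/21) = 1/168 each.
The weights sum to 1/56.
So P(the cheque in envelope 7 | the presenter opened envelope 1, envelope 2, envelope 4, envelope 6, and envelope 8) = (1/168) / (1/56) = 1/3.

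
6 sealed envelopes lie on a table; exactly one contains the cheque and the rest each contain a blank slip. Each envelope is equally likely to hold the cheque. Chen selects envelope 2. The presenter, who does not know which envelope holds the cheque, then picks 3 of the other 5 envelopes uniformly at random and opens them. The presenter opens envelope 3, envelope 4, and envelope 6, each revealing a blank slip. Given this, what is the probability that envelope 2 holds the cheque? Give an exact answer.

1/3

Because the presenter chose which envelopes to open without knowing where the cheque is, the choice is independent of the prize location. Learning that none of the 3 opened envelopes holds the cheque simply rules out those 3 locations and leaves the remaining 3 envelopes still equally likely by symmetry.
So P(the cheque in envelope 2) = 1/3.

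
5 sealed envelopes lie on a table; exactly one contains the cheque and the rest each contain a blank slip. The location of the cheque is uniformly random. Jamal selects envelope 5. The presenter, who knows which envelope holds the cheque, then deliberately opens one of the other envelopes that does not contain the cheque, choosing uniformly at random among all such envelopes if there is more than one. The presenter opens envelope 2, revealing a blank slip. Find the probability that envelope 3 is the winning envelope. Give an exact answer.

4/15

Consider each possible location of the cheque in turn.
If it is in any of envelopes 1, 3, and 4 (prior 1/5 each): the presenter has 3 equally likely choices, so probability 1/3; weight (1/5)·(1/3) = 1/15 each.
If it is in envelope 2 (prior 1/5): the presenter opened envelope 2, so this case is ruled out; weight (1/5)·0 = 0.
If it is in envelope 5 (prior 1/5): the presenter has 4 equally likely choices, so probability 1/4; weight (1/5)·(1/4) = 1/20.
The weights sum to 1/4.
So P(the cheque in envelope 3 | the presenter opened envelope 2) = (1/15) / (1/4) = 4/15.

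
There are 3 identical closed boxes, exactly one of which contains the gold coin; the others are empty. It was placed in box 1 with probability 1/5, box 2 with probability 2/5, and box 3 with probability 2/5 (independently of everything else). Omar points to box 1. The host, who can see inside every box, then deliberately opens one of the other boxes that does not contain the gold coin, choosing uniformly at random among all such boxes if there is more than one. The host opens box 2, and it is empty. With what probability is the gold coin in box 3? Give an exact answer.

4/5

Consider each possible location of the gold coin in turn.
If it is in box 1 (prior 1/5): the host has 2 equally likely choices, so probability 1/2; weight (1/5)·(1/2) = 1/10.
If it is in box 2 (prior 2/5): the host opened box 2, so this case is ruled out; weight (2/5)·0 = 0.
If it is in box 3 (prior 2/5): the host has no choice, probability 1; weight (2/5)·1 = 2/5.
The weights sum to 1/2.
So P(the gold coin in box 3 | the host opened box 2) = (2/5) / (1/2) = 4/5.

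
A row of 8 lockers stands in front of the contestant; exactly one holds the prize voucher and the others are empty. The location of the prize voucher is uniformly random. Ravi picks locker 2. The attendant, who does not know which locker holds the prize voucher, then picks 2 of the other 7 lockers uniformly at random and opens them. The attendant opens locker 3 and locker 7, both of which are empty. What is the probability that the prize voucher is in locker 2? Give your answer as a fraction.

1/6

Consider each possible location of the prize voucher in turn.
If it is in any of lockers 1, 2, 4, 5, 6, and 8 (prior 1/8 each): the attendant picks exactly this set with probability 1/21 regardless, and none is the prize; weight (1/8)·(1/21) = 1/168 each.
If it is in either of lockers 3 and 7 (prior 1/8 each): that locker was opened and seen not to hold the prize — ruled out; weight (1/8)·0 = 0 each.
The weights sum to 1/28.
So P(the prize voucher in locker 2 | the attendant opened locker 3 and locker 7) = (1/168) / (1/28) = 1/6.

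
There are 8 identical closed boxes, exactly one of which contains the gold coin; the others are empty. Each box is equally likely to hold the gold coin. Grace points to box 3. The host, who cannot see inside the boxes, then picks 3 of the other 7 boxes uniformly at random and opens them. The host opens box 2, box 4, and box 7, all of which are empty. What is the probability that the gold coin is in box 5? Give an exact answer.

1/5

Consider each possible location of the gold coin in turn.
If it is in any of boxes 1, 3, 5, 6, and 8 (prior 1/8 each): the host picks exactly this set with probability 1/35 regardless, and none is the prize; weight (1/8)·(1/35) = 1/280 each.
If it is in any of boxes 2, 4, and 7 (prior 1/8 each): that box was opened and seen not to hold the prize — ruled out; weight (1/8)·0 = 0 each.
The weights sum to 1/56.
So P(the gold coin in box 5 | the host opened box 2, box 4, and box 7) = (1/280) / (1/56) = 1/5.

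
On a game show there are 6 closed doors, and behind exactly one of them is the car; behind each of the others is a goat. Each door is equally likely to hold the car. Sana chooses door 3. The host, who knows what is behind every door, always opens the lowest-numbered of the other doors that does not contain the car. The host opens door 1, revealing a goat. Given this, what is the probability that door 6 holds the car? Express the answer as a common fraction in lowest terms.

1/5

Consider each possible location of the car in turn.
If it is behind door 1 (prior 1/6): the host opened door 1, so this case is ruled out; weight (1/6)·0 = 0.
If it is behind any of doors 2, 3, 4, 5, and 6 (prior 1/6 each): door 1 is the lowest-numbered option available, probability 1; weight (1/6)·1 = 1/6 each.
The weights sum to 5/6.
So P(the car behind door 6 | the host opened door 1) = (1/6) / (5/6) = 1/5.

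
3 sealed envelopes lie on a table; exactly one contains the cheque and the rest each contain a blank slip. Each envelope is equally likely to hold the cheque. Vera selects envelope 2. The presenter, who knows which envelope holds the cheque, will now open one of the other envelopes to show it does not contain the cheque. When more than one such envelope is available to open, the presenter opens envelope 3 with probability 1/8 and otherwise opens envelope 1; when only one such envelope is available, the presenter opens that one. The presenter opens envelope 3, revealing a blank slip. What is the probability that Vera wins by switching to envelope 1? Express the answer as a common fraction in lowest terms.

8/9

Consider each possible location of the cheque in turn.
If it is in envelope 1 (prior 1/3): only envelope 3 is available, probability 1; weight (1/3)·1 = 1/3.
If it is in envelope 2 (prior 1/3): envelope 3 is available, opened with probability 1/8; weight (1/3)·(1/8) = 1/24.
If it is in envelope 3 (prior 1/3): the presenter opened envelope 3, so this case is ruled out; weight (1/3)·0 = 0.
The weights sum to 3/8.
So P(the cheque in envelope 1 | the presenter opened envelope 3) = (1/3) / (3/8) = 8/9.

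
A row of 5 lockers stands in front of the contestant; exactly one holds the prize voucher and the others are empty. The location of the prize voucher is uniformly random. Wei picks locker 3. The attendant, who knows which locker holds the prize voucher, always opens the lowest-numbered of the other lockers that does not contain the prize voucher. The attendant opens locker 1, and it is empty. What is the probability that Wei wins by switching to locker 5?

Apply Bayes' rule, conditioning on where the prize voucher actually is.
If it is in locker 1 (prior 1/5): the attendant opened locker 1, so this case is ruled out; weight (1/5)·0 = 0.
If it is in any of lockers 2, 3, 4, and 5 (prior 1/5 each): locker 1 is the lowest-numbered option available, probability 1; weight (1/5)·1 = 1/5 each.
The weights sum to 4/5.
So P(the prize voucher in locker 5 | the attendant opened locker 1) = (1/5) / (4/5) = 1/4.

1/4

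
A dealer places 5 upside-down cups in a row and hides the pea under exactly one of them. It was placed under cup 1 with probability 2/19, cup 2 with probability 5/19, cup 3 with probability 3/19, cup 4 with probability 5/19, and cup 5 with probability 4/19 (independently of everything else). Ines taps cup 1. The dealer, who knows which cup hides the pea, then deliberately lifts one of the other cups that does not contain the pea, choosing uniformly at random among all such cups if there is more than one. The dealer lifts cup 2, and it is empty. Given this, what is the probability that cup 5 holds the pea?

Apply Bayes' rule, conditioning on where the pea actually is.
If it is under cup 1 (prior 2/19): the dealer has 4 equally likely choices, so probability 1/4; weight (2/19)·(1/4) = 1/38.
If it is under cup 2 (prior 5/19): the dealer opened cup 2, so this case is ruled out; weight (5/19)·0 = 0.
If it is under cup 3 (prior 3/19): the dealer has 3 equally likely choices, so probability 1/3; weight (3/19)·(1/3) = 1/19.
If it is under cup 4 (prior 5/19): the dealer has 3 equally likely choices, so probability 1/3; weight (5/19)·(1/3) = 5/57.
If it is under cup 5 (prior 4/19): the dealer has 3 equally likely choices, so probability 1/3; weight (4/19)·(1/3) = 4/57.
The weights sum to 9/38.
So P(the pea under cup 5 | the dealer opened cup 2) = (4/57) / (9/38) = 8/27.

8/27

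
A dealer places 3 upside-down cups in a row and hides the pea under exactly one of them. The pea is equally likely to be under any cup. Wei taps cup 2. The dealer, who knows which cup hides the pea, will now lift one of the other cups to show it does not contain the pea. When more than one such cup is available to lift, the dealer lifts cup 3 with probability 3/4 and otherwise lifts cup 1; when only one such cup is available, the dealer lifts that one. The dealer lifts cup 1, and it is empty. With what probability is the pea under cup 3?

Condition on the true location of the pea.
If it is under cup 1 (prior 1/3): the dealer opened cup 1, so this case is ruled out; weight (1/3)·0 = 0.
If it is under cup 2 (prior 1/3): cup 3 is available but not opened, probability 1/4; weight (1/3)·(1/4) = 1/12.
If it is under cup 3 (prior 1/3): only cup 1 is available, probability 1; weight (1/3)·1 = 1/3.
The weights sum to 5/12.
So P(the pea under cup 3 | the dealer opened cup 1) = (1/3) / (5/12) = 4/5.

4/5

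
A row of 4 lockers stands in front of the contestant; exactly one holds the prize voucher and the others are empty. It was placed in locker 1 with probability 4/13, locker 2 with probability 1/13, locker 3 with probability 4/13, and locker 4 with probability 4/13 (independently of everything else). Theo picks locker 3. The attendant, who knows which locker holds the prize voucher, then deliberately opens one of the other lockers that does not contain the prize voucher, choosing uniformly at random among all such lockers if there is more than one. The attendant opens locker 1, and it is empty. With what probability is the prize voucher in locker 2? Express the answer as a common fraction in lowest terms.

3/23

Condition on the true location of the prize voucher.
If it is in locker 1 (prior 4/13): the attendant opened locker 1, so this case is ruled out; weight (4/13)·0 = 0.
If it is in locker 2 (prior 1/13): the attendant has 2 equally likely choices, so probability 1/2; weight (1/13)·(1/2) = 1/26.
If it is in locker 3 (prior 4/13): the attendant has 3 equally likely choices, so probability 1/3; weight (4/13)·(1/3) = 4/39.
If it is in locker 4 (prior 4/13): the attendant has 2 equally likely choices, so probability 1/2; weight (4/13)·(1/2) = 2/13.
The weights sum to 23/78.
So P(the prize voucher in locker 2 | the attendant opened locker 1) = (1/26) / (23/78) = 3/23.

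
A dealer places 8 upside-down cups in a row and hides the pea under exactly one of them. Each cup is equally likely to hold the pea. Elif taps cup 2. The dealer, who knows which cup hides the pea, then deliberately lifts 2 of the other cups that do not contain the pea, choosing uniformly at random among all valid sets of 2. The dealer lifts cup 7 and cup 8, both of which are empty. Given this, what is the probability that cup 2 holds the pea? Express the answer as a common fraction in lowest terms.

1/8

Apply Bayes' rule, conditioning on where the pea actually is.
If it is under any of cups 1, 3, 4, 5, and 6 (prior 1/8 each): the dealer has 15 equally likely choices, so probability 1/15; weight (1/8)·(1/15) = 1/120 each.
If it is under cup 2 (prior 1/8): the dealer has 21 equally likely choices, so probability 1/21; weight (1/8)·(1/21) = 1/168.
If it is under either of cups 7 and 8 (prior 1/8 each): that cup was opened and seen not to hold the prize — ruled out; weight (1/8)·0 = 0 each.
The weights sum to 1/21.
So P(the pea under cup 2 | the dealer opened cup 7 and cup 8) = (1/168) / (1/21) = 1/8.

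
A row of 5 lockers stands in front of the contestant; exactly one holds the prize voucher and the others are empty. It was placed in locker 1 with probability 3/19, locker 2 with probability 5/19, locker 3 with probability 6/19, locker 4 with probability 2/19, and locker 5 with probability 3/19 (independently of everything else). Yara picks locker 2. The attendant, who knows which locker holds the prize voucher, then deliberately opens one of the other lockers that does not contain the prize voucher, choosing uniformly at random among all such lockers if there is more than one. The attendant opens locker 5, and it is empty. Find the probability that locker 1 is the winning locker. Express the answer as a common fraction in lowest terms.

Condition on the true location of the prize voucher.
If it is in locker 1 (prior 3/19): the attendant has 3 equally likely choices, so probability 1/3; weight (3/19)·(1/3) = 1/19.
If it is in locker 2 (prior 5/19): the attendant has 4 equally likely choices, so probability 1/4; weight (5/19)·(1/4) = 5/76.
If it is in locker 3 (prior 6/19): the attendant has 3 equally likely choices, so probability 1/3; weight (6/19)·(1/3) = 2/19.
If it is in locker 4 (prior 2/19): the attendant has 3 equally likely choices, so probability 1/3; weight (2/19)·(1/3) = 2/57.
If it is in locker 5 (prior 3/19): the attendant opened locker 5, so this case is ruled out; weight (3/19)·0 = 0.
The weights sum to 59/228.
So P(the prize voucher in locker 1 | the attendant opened locker 5) = (1/19) / (59/228) = 12/59.

12/59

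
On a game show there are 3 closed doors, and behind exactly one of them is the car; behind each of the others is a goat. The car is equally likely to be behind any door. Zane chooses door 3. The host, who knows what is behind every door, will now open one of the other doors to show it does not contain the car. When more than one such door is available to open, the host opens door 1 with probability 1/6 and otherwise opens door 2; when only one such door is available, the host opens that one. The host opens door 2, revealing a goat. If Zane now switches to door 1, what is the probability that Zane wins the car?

Apply Bayes' rule, conditioning on where the car actually is.
If it is behind door 1 (prior 1/3): only door 2 is available, probability 1; weight (1/3)·1 = 1/3.
If it is behind door 2 (prior 1/3): the host opened door 2, so this case is ruled out; weight (1/3)·0 = 0.
If it is behind door 3 (prior 1/3): door 1 is available but not opened, probability 5/6; weight (1/3)·(5/6) = 5/18.
The weights sum to 11/18.
So P(the car behind door 1 | the host opened door 2) = (1/3) / (11/18) = 6/11.

6/11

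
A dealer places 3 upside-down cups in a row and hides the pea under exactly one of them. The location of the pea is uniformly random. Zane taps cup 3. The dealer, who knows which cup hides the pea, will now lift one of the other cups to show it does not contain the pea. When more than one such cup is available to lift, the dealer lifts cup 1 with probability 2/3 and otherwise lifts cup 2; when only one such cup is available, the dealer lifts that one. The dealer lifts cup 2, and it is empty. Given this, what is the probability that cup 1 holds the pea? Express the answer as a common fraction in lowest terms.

3/4

Consider each possible location of the pea in turn.
If it is under cup 1 (prior 1/3): only cup 2 is available, probability 1; weight (1/3)·1 = 1/3.
If it is under cup 2 (prior 1/3): the dealer opened cup 2, so this case is ruled out; weight (1/3)·0 = 0.
If it is under cup 3 (prior 1/3): cup 1 is available but not opened, probability 1/3; weight (1/3)·(1/3) = 1/9.
The weights sum to 4/9.
So P(the pea under cup 1 | the dealer opened cup 2) = (1/3) / (4/9) = 3/4.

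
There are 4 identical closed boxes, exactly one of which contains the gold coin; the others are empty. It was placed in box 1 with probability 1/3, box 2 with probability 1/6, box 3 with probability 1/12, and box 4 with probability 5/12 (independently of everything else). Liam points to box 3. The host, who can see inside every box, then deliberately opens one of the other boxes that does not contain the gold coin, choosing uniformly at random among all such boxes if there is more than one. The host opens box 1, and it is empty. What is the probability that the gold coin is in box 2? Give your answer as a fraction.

6/23

Apply Bayes' rule, conditioning on where the gold coin actually is.
If it is in box 1 (prior 1/3): the host opened box 1, so this case is ruled out; weight (1/3)·0 = 0.
If it is in box 2 (prior 1/6): the host has 2 equally likely choices, so probability 1/2; weight (1/6)·(1/2) = 1/12.
If it is in box 3 (prior 1/12): the host has 3 equally likely choices, so probability 1/3; weight (1/12)·(1/3) = 1/36.
If it is in box 4 (prior 5/12): the host has 2 equally likely choices, so probability 1/2; weight (5/12)·(1/2) = 5/24.
The weights sum to 23/72.
So P(the gold coin in box 2 | the host opened box 1) = (1/12) / (23/72) = 6/23.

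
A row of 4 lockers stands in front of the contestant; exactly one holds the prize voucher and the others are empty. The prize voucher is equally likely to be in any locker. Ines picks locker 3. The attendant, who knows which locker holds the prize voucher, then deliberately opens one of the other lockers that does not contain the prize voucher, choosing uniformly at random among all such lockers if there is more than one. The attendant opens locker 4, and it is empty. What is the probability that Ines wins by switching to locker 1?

Apply Bayes' rule, conditioning on where the prize voucher actually is.
If it is in either of lockers 1 and 2 (prior 1/4 each): the attendant has 2 equally likely choices, so probability 1/2; weight (1/4)·(1/2) = 1/8 each.
If it is in locker 3 (prior 1/4): the attendant has 3 equally likely choices, so probability 1/3; weight (1/4)·(1/3) = 1/12.
If it is in locker 4 (prior 1/4): the attendant opened locker 4, so this case is ruled out; weight (1/4)·0 = 0.
The weights sum to 1/3.
So P(the prize voucher in locker 1 | the attendant opened locker 4) = (1/8) / (1/3) = 3/8.

3/8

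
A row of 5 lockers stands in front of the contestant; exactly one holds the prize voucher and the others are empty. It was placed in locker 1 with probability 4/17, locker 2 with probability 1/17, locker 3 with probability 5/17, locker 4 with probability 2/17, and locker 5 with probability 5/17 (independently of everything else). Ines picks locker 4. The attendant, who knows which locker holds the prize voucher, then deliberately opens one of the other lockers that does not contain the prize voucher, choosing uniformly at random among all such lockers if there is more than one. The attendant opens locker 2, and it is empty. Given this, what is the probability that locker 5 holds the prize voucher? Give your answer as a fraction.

10/31

Apply Bayes' rule, conditioning on where the prize voucher actually is.
If it is in locker 1 (prior 4/17): the attendant has 3 equally likely choices, so probability 1/3; weight (4/17)·(1/3) = 4/51.
If it is in locker 2 (prior 1/17): the attendant opened locker 2, so this case is ruled out; weight (1/17)·0 = 0.
If it is in either of lockers 3 and 5 (prior 5/17 each): the attendant has 3 equally likely choices, so probability 1/3; weight (5/17)·(1/3) = 5/51 each.
If it is in locker 4 (prior 2/17): the attendant has 4 equally likely choices, so probability 1/4; weight (2/17)·(1/4) = 1/34.
The weights sum to 31/102.
So P(the prize voucher in locker 5 | the attendant opened locker 2) = (5/51) / (31/102) = 10/31.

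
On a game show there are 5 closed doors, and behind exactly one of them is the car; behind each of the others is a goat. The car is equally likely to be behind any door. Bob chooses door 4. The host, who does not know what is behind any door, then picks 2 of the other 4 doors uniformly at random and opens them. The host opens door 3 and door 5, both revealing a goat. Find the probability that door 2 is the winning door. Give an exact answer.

Because the host chose which doors to open without knowing where the car is, the choice is independent of the prize location. Learning that none of the 2 opened doors holds the car simply rules out those 2 locations and leaves the remaining 3 doors still equally likely by symmetry.
So P(the car behind door 2) = 1/3.

1/3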